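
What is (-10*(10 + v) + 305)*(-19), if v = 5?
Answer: -2945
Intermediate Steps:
(-10*(10 + v) + 305)*(-19) = (-10*(10 + 5) + 305)*(-19) = (-10*15 + 305)*(-19) = (-150 + 305)*(-19) = 155*(-19) = -2945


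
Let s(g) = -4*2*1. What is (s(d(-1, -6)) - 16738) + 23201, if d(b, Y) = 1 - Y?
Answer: 6455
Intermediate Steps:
s(g) = -8 (s(g) = -8*1 = -8)
(s(d(-1, -6)) - 16738) + 23201 = (-8 - 16738) + 23201 = -16746 + 23201 = 6455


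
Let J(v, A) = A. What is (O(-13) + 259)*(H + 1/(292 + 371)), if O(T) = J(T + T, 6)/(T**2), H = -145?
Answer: -4208458118/112047 ≈ -37560.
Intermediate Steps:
O(T) = 6/T**2 (O(T) = 6/(T**2) = 6/T**2)
(O(-13) + 259)*(H + 1/(292 + 371)) = (6/(-13)**2 + 259)*(-145 + 1/(292 + 371)) = (6*(1/169) + 259)*(-145 + 1/663) = (6/169 + 259)*(-145 + 1/663) = (43777/169)*(-96134/663) = -4208458118/112047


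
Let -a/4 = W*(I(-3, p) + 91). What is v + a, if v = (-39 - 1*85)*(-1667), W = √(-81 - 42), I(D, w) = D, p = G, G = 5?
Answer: 206708 - 352*I*√123 ≈ 2.0671e+5 - 3903.9*I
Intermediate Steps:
p = 5
W = I*√123 (W = √(-123) = I*√123 ≈ 11.091*I)
a = -352*I*√123 (a = -4*I*√123*(-3 + 91) = -4*I*√123*88 = -352*I*√123 ≈ -3903.9*I)
v = 206708 (v = (-39 - 85)*(-1667) = -124*(-1667) = 206708)
v + a = 206708 - 352*I*√123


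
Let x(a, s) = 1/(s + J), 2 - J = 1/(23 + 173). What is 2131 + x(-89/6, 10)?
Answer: 5010177/2351 ≈ 2131.1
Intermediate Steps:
J = 391/196 (J = 2 - 1/(23 + 173) = 2 - 1/196 = 391/196 ≈ 1.9949)
x(a, s) = 1/(391/196 + s) (x(a, s) = 1/(s + 391/196) = 1/(391/196 + s))
2131 + x(-89/6, 10) = 2131 + 196/(391 + 196*10) = 2131 + 196/(391 + 1960) = 2131 + 196/2351 = 5010177/2351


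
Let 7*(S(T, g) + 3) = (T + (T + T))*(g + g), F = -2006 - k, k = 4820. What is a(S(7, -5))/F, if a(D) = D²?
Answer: -1089/6826 ≈ -0.15954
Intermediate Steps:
F = -6826 (F = -2006 - 1*4820 = -2006 - 4820 = -6826)
S(T, g) = -3 + 6*T*g/7 (S(T, g) = -3 + ((T + (T + T))*(g + g))/7 = -3 + ((T + 2*T)*(2*g))/7 = -3 + ((3*T)*(2*g))/7 = -3 + (6*T*g)/7 = -3 + 6*T*g/7)
a(S(7, -5))/F = (-3 + (6/7)*7*(-5))²/(-6826) = (-3 - 30)²*(-1/6826) = (-33)²*(-1/6826) = 1089*(-1/6826) = -1089/6826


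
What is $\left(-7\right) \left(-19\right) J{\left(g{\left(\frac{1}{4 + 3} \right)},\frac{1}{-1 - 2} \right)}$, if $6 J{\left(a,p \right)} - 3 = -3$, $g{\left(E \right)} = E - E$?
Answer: $0$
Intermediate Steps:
$g{\left(E \right)} = 0$
$J{\left(a,p \right)} = 0$ ($J{\left(a,p \right)} = \frac{1}{2} + \frac{1}{6} \left(-3\right) = \frac{1}{2} - \frac{1}{2} = 0$)
$\left(-7\right) \left(-19\right) J{\left(g{\left(\frac{1}{4 + 3} \right)},\frac{1}{-1 - 2} \right)} = \left(-7\right) \left(-19\right) 0 = 133 \cdot 0 = 0$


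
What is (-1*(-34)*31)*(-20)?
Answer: -21080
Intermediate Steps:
(-1*(-34)*31)*(-20) = (34*31)*(-20) = 1054*(-20) = -21080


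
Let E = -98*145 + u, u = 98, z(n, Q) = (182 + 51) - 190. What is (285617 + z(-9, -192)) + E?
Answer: 271548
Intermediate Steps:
z(n, Q) = 43 (z(n, Q) = 233 - 190 = 43)
E = -14112 (E = -98*145 + 98 = -14210 + 98 = -14112)
(285617 + z(-9, -192)) + E = (285617 + 43) - 14112 = 285660 - 14112 = 271548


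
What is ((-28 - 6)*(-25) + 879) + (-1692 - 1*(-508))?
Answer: 545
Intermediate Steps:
((-28 - 6)*(-25) + 879) + (-1692 - 1*(-508)) = (-34*(-25) + 879) + (-1692 + 508) = (850 + 879) - 1184 = 1729 - 1184 = 545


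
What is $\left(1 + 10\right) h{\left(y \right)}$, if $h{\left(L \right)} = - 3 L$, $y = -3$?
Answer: $99$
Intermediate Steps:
$\left(1 + 10\right) h{\left(y \right)} = \left(1 + 10\right) \left(\left(-3\right) \left(-3\right)\right) = 11 \cdot 9 = 99$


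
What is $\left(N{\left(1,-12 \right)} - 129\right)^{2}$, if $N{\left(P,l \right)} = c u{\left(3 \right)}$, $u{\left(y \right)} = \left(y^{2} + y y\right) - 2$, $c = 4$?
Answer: $4225$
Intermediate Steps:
$u{\left(y \right)} = -2 + 2 y^{2}$ ($u{\left(y \right)} = \left(y^{2} + y^{2}\right) - 2 = 2 y^{2} - 2 = -2 + 2 y^{2}$)
$N{\left(P,l \right)} = 64$ ($N{\left(P,l \right)} = 4 \left(-2 + 2 \cdot 3^{2}\right) = 4 \left(-2 + 2 \cdot 9\right) = 4 \left(-2 + 18\right) = 4 \cdot 16 = 64$)
$\left(N{\left(1,-12 \right)} - 129\right)^{2} = \left(64 - 129\right)^{2} = \left(-65\right)^{2} = 4225$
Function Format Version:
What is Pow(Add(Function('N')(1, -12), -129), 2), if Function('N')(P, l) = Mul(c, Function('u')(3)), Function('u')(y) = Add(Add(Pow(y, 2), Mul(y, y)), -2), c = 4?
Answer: 4225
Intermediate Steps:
Function('u')(y) = Add(-2, Mul(2, Pow(y, 2))) (Function('u')(y) = Add(Add(Pow(y, 2), Pow(y, 2)), -2) = Add(Mul(2, Pow(y, 2)), -2) = Add(-2, Mul(2, Pow(y, 2))))
Function('N')(P, l) = 64 (Function('N')(P, l) = Mul(4, Add(-2, Mul(2, Pow(3, 2)))) = Mul(4, Add(-2, Mul(2, 9))) = Mul(4, Add(-2, 18)) = Mul(4, 16) = 64)
Pow(Add(Function('N')(1, -12), -129), 2) = Pow(Add(64, -129), 2) = Pow(-65, 2) = 4225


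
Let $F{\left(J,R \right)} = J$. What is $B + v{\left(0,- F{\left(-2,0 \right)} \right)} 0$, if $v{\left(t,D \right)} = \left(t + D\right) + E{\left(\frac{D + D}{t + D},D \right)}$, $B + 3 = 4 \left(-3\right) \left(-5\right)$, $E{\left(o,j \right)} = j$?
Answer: $57$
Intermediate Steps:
$B = 57$ ($B = -3 + 4 \left(-3\right) \left(-5\right) = -3 - -60 = -3 + 60 = 57$)
$v{\left(t,D \right)} = t + 2 D$ ($v{\left(t,D \right)} = \left(t + D\right) + D = \left(D + t\right) + D = t + 2 D$)
$B + v{\left(0,- F{\left(-2,0 \right)} \right)} 0 = 57 + \left(0 + 2 \left(\left(-1\right) \left(-2\right)\right)\right) 0 = 57 + \left(0 + 2 \cdot 2\right) 0 = 57 + \left(0 + 4\right) 0 = 57 + 4 \cdot 0 = 57 + 0 = 57$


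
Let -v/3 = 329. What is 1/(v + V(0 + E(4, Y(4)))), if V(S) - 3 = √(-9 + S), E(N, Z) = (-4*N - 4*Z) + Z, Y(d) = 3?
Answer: -492/484145 - I*√34/968290 ≈ -0.0010162 - 6.0219e-6*I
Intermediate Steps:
E(N, Z) = -4*N - 3*Z
V(S) = 3 + √(-9 + S)
v = -987 (v = -3*329 = -987)
1/(v + V(0 + E(4, Y(4)))) = 1/(-987 + (3 + √(-9 + (0 + (-4*4 - 3*3))))) = 1/(-987 + (3 + √(-9 + (0 + (-16 - 9))))) = 1/(-987 + (3 + √(-9 + (0 - 25)))) = 1/(-987 + (3 + √(-9 - 25))) = 1/(-987 + (3 + √(-34))) = 1/(-987 + (3 + I*√34)) = 1/(-984 + I*√34)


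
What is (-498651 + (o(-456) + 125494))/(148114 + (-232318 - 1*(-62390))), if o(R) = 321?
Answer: 186418/10907 ≈ 17.092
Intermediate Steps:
(-498651 + (o(-456) + 125494))/(148114 + (-232318 - 1*(-62390))) = (-498651 + (321 + 125494))/(148114 + (-232318 - 1*(-62390))) = (-498651 + 125815)/(148114 + (-232318 + 62390)) = -372836/(148114 - 169928) = -372836/(-21814) = -372836*(-1/21814) = 186418/10907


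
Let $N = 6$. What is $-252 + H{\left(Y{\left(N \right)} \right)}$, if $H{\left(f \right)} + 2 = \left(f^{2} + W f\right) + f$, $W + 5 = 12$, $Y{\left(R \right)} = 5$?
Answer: $-189$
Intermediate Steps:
$W = 7$ ($W = -5 + 12 = 7$)
$H{\left(f \right)} = -2 + f^{2} + 8 f$ ($H{\left(f \right)} = -2 + \left(\left(f^{2} + 7 f\right) + f\right) = -2 + \left(f^{2} + 8 f\right) = -2 + f^{2} + 8 f$)
$-252 + H{\left(Y{\left(N \right)} \right)} = -252 + \left(-2 + 5^{2} + 8 \cdot 5\right) = -252 + \left(-2 + 25 + 40\right) = -252 + 63 = -189$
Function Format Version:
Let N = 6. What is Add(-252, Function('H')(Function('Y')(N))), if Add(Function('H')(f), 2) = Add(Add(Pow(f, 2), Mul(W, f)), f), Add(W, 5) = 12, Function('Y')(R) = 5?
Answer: -189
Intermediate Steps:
W = 7 (W = Add(-5, 12) = 7)
Function('H')(f) = Add(-2, Pow(f, 2), Mul(8, f)) (Function('H')(f) = Add(-2, Add(Add(Pow(f, 2), Mul(7, f)), f)) = Add(-2, Add(Pow(f, 2), Mul(8, f))) = Add(-2, Pow(f, 2), Mul(8, f)))
Add(-252, Function('H')(Function('Y')(N))) = Add(-252, Add(-2, Pow(5, 2), Mul(8, 5))) = Add(-252, Add(-2, 25, 40)) = Add(-252, 63) = -189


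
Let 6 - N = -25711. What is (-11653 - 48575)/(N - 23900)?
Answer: -60228/1817 ≈ -33.147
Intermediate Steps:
N = 25717 (N = 6 - 1*(-25711) = 6 + 25711 = 25717)
(-11653 - 48575)/(N - 23900) = (-11653 - 48575)/(25717 - 23900) = -60228/1817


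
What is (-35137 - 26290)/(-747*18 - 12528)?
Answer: 61427/25974 ≈ 2.3649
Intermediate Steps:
(-35137 - 26290)/(-747*18 - 12528) = -61427/(-13446 - 12528) = -61427/(-25974) = -61427*(-1/25974) = 61427/25974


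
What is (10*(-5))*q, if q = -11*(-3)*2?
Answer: -3300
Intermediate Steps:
q = 66 (q = 33*2 = 66)
(10*(-5))*q = (10*(-5))*66 = -50*66 = -3300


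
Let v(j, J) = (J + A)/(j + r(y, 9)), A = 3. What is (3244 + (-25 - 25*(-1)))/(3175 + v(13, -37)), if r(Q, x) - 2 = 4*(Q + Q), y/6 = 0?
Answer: 48660/47591 ≈ 1.0225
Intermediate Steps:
y = 0 (y = 6*0 = 0)
r(Q, x) = 2 + 8*Q (r(Q, x) = 2 + 4*(Q + Q) = 2 + 4*(2*Q) = 2 + 8*Q)
v(j, J) = (3 + J)/(2 + j) (v(j, J) = (J + 3)/(j + (2 + 8*0)) = (3 + J)/(j + (2 + 0)) = (3 + J)/(j + 2) = (3 + J)/(2 + j))
(3244 + (-25 - 25*(-1)))/(3175 + v(13, -37)) = (3244 + (-25 - 25*(-1)))/(3175 + (3 - 37)/(2 + 13)) = (3244 + (-25 + 25))/(3175 - 34/15) = (3244 + 0)/(3175 + (1/15)*(-34)) = 3244/(3175 - 34/15) = 3244/(47591/15) = 3244*(15/47591) = 48660/47591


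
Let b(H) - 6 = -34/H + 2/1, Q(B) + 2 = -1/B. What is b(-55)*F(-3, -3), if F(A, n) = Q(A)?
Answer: -158/11 ≈ -14.364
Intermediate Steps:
Q(B) = -2 - 1/B
F(A, n) = -2 - 1/A
b(H) = 8 - 34/H (b(H) = 6 + (-34/H + 2/1) = 6 + (-34/H + 2*1) = 6 + (-34/H + 2) = 6 + (2 - 34/H) = 8 - 34/H)
b(-55)*F(-3, -3) = (8 - 34/(-55))*(-2 - 1/(-3)) = (8 - 34*(-1/55))*(-2 - 1*(-1/3)) = (8 + 34/55)*(-2 + 1/3) = (474/55)*(-5/3) = -158/11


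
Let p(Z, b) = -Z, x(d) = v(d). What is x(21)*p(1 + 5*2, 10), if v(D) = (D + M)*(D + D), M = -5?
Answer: -7392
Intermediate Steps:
v(D) = 2*D*(-5 + D) (v(D) = (D - 5)*(D + D) = (-5 + D)*(2*D) = 2*D*(-5 + D))
x(d) = 2*d*(-5 + d)
x(21)*p(1 + 5*2, 10) = (2*21*(-5 + 21))*(-(1 + 5*2)) = (2*21*16)*(-(1 + 10)) = 672*(-1*11) = 672*(-11) = -7392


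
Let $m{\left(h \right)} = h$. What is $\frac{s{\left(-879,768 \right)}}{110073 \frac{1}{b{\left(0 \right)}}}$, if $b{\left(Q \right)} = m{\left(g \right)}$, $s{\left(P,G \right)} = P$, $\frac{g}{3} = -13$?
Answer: $\frac{11427}{36691} \approx 0.31144$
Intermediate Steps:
$g = -39$ ($g = 3 \left(-13\right) = -39$)
$b{\left(Q \right)} = -39$
$\frac{s{\left(-879,768 \right)}}{110073 \frac{1}{b{\left(0 \right)}}} = - \frac{879}{110073 \frac{1}{-39}} = - \frac{879}{110073 \left(- \frac{1}{39}\right)} = - \frac{879}{- \frac{36691}{13}} = \left(-879\right) \left(- \frac{13}{36691}\right) = \frac{11427}{36691}$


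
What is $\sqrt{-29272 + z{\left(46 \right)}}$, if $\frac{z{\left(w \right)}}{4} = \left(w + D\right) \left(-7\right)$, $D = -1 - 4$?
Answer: $78 i \sqrt{5} \approx 174.41 i$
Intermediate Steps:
$D = -5$ ($D = -1 - 4 = -5$)
$z{\left(w \right)} = 140 - 28 w$ ($z{\left(w \right)} = 4 \left(w - 5\right) \left(-7\right) = 4 \left(-5 + w\right) \left(-7\right) = 4 \left(35 - 7 w\right) = 140 - 28 w$)
$\sqrt{-29272 + z{\left(46 \right)}} = \sqrt{-29272 + \left(140 - 1288\right)} = \sqrt{-29272 - 1148} = \sqrt{-30420} = 78 i \sqrt{5}$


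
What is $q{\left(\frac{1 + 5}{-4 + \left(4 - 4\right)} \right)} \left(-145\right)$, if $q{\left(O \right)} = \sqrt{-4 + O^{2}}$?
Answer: $- \frac{145 i \sqrt{7}}{2} \approx - 191.82 i$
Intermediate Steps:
$q{\left(\frac{1 + 5}{-4 + \left(4 - 4\right)} \right)} \left(-145\right) = \sqrt{-4 + \left(\frac{1 + 5}{-4 + \left(4 - 4\right)}\right)^{2}} \left(-145\right) = \sqrt{-4 + \left(\frac{6}{-4 + 0}\right)^{2}} \left(-145\right) = \sqrt{-4 + \left(\frac{6}{-4}\right)^{2}} \left(-145\right) = \sqrt{-4 + \left(6 \left(- \frac{1}{4}\right)\right)^{2}} \left(-145\right) = \sqrt{-4 + \left(- \frac{3}{2}\right)^{2}} \left(-145\right) = \sqrt{-4 + \frac{9}{4}} \left(-145\right) = \sqrt{- \frac{7}{4}} \left(-145\right) = \frac{i \sqrt{7}}{2} \left(-145\right) = - \frac{145 i \sqrt{7}}{2}$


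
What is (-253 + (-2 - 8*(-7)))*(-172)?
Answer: 34228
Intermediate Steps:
(-253 + (-2 - 8*(-7)))*(-172) = (-253 + (-2 + 56))*(-172) = (-253 + 54)*(-172) = -199*(-172) = 34228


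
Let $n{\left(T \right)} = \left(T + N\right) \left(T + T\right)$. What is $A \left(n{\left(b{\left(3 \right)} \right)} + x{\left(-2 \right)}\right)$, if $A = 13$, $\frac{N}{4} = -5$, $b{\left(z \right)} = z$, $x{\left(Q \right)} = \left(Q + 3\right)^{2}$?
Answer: $-1313$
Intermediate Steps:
$x{\left(Q \right)} = \left(3 + Q\right)^{2}$
$N = -20$ ($N = 4 \left(-5\right) = -20$)
$n{\left(T \right)} = 2 T \left(-20 + T\right)$ ($n{\left(T \right)} = \left(T - 20\right) \left(T + T\right) = \left(-20 + T\right) 2 T = 2 T \left(-20 + T\right)$)
$A \left(n{\left(b{\left(3 \right)} \right)} + x{\left(-2 \right)}\right) = 13 \left(2 \cdot 3 \left(-20 + 3\right) + \left(3 - 2\right)^{2}\right) = 13 \left(2 \cdot 3 \left(-17\right) + 1^{2}\right) = 13 \left(-102 + 1\right) = 13 \left(-101\right) = -1313$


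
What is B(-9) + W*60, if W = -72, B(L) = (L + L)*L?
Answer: -4158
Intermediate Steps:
B(L) = 2*L² (B(L) = (2*L)*L = 2*L²)
B(-9) + W*60 = 2*(-9)² - 72*60 = 2*81 - 4320 = 162 - 4320 = -4158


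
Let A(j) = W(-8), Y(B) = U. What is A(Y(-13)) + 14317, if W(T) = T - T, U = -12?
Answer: 14317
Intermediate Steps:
W(T) = 0
Y(B) = -12
A(j) = 0
A(Y(-13)) + 14317 = 0 + 14317 = 14317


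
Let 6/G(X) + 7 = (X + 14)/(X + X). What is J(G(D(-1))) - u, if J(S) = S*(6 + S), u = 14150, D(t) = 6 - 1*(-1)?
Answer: -1712798/121 ≈ -14155.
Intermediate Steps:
D(t) = 7 (D(t) = 6 + 1 = 7)
G(X) = 6/(-7 + (14 + X)/(2*X)) (G(X) = 6/(-7 + (X + 14)/(X + X)) = 6/(-7 + (14 + X)/((2*X))) = 6/(-7 + (14 + X)*(1/(2*X))) = 6/(-7 + (14 + X)/(2*X)))
J(G(D(-1))) - u = (-12*7/(-14 + 13*7))*(6 - 12*7/(-14 + 13*7)) - 1*14150 = (-12*7/(-14 + 91))*(6 - 12*7/(-14 + 91)) - 14150 = (-12*7/77)*(6 - 12*7/77) - 14150 = (-12*7*1/77)*(6 - 12*7*1/77) - 14150 = -12*(6 - 12/11)/11 - 14150 = -12/11*54/11 - 14150 = -648/121 - 14150 = -1712798/121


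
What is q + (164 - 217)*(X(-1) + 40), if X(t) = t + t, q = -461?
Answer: -2475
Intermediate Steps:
X(t) = 2*t
q + (164 - 217)*(X(-1) + 40) = -461 + (164 - 217)*(2*(-1) + 40) = -461 - 53*(-2 + 40) = -461 - 53*38 = -461 - 2014 = -2475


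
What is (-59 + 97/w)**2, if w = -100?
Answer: 35964009/10000 ≈ 3596.4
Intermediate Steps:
(-59 + 97/w)**2 = (-59 + 97/(-100))**2 = (-59 + 97*(-1/100))**2 = (-59 - 97/100)**2 = (-5997/100)**2 = 35964009/10000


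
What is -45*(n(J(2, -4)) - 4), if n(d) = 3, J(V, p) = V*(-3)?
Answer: 45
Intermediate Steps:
J(V, p) = -3*V
-45*(n(J(2, -4)) - 4) = -45*(3 - 4) = -45*(-1) = 45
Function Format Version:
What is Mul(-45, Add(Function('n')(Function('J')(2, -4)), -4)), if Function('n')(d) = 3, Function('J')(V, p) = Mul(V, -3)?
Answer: 45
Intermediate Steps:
Function('J')(V, p) = Mul(-3, V)
Mul(-45, Add(Function('n')(Function('J')(2, -4)), -4)) = Mul(-45, Add(3, -4)) = Mul(-45, -1) = 45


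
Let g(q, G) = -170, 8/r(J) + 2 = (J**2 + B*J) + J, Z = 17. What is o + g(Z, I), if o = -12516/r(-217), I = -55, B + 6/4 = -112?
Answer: -447444551/4 ≈ -1.1186e+8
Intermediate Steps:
B = -227/2 (B = -3/2 - 112 = -227/2 ≈ -113.50)
r(J) = 8/(-2 + J**2 - 225*J/2) (r(J) = 8/(-2 + ((J**2 - 227*J/2) + J)) = 8/(-2 + (J**2 - 225*J/2)) = 8/(-2 + J**2 - 225*J/2))
o = -447443871/4 (o = -12516/(16/(-4 - 225*(-217) + 2*(-217)**2)) = -12516/(16/(-4 + 48825 + 2*47089)) = -12516/(16/(-4 + 48825 + 94178)) = -12516/(16/142999) = -12516/(16*(1/142999)) = -12516/16/142999 = -12516*142999/16 = -447443871/4 ≈ -1.1186e+8)
o + g(Z, I) = -447443871/4 - 170 = -447444551/4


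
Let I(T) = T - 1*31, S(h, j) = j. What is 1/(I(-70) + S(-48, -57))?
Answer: -1/158 ≈ -0.0063291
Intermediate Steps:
I(T) = -31 + T (I(T) = T - 31 = -31 + T)
1/(I(-70) + S(-48, -57)) = 1/((-31 - 70) - 57) = 1/(-101 - 57) = 1/(-158) = -1/158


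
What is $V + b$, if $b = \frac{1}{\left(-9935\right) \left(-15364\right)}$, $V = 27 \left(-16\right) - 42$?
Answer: $- \frac{72351995159}{152641340} \approx -474.0$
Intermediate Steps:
$V = -474$ ($V = -432 - 42 = -474$)
$b = \frac{1}{152641340}$ ($b = \left(- \frac{1}{9935}\right) \left(- \frac{1}{15364}\right) = \frac{1}{152641340} \approx 6.5513 \cdot 10^{-9}$)
$V + b = -474 + \frac{1}{152641340} = - \frac{72351995159}{152641340}$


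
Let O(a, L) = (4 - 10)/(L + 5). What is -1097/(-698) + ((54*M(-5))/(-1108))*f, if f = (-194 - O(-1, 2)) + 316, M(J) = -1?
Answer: 10230863/1353422 ≈ 7.5593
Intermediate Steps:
O(a, L) = -6/(5 + L)
f = 860/7 (f = (-194 - (-6)/(5 + 2)) + 316 = (-194 - (-6)/7) + 316 = (-194 - 1*(-6/7)) + 316 = (-194 + 6/7) + 316 = -1352/7 + 316 = 860/7 ≈ 122.86)
-1097/(-698) + ((54*M(-5))/(-1108))*f = -1097/(-698) + ((54*(-1))/(-1108))*(860/7) = -1097*(-1/698) - 54*(-1/1108)*(860/7) = 1097/698 + (27/554)*(860/7) = 1097/698 + 11610/1939 = 10230863/1353422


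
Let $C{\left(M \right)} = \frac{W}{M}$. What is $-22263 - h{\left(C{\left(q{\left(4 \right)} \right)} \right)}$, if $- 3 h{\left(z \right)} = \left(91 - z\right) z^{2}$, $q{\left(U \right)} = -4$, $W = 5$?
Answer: $- \frac{1421757}{64} \approx -22215.0$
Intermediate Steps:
$C{\left(M \right)} = \frac{5}{M}$
$h{\left(z \right)} = - \frac{z^{2} \left(91 - z\right)}{3}$ ($h{\left(z \right)} = - \frac{\left(91 - z\right) z^{2}}{3} = - \frac{z^{2} \left(91 - z\right)}{3}$)
$-22263 - h{\left(C{\left(q{\left(4 \right)} \right)} \right)} = -22263 - \frac{\left(\frac{5}{-4}\right)^{2} \left(-91 + \frac{5}{-4}\right)}{3} = -22263 - \frac{\left(5 \left(- \frac{1}{4}\right)\right)^{2} \left(-91 + 5 \left(- \frac{1}{4}\right)\right)}{3} = -22263 - \frac{\left(- \frac{5}{4}\right)^{2} \left(-91 - \frac{5}{4}\right)}{3} = -22263 - \frac{1}{3} \cdot \frac{25}{16} \left(- \frac{369}{4}\right) = -22263 - - \frac{3075}{64} = -22263 + \frac{3075}{64} = - \frac{1421757}{64}$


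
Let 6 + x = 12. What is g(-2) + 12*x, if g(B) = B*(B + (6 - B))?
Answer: 60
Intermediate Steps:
x = 6 (x = -6 + 12 = 6)
g(B) = 6*B (g(B) = B*6 = 6*B)
g(-2) + 12*x = 6*(-2) + 12*6 = -12 + 72 = 60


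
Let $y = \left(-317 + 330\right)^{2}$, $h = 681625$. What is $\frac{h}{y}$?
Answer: $\frac{681625}{169} \approx 4033.3$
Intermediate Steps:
$y = 169$ ($y = 13^{2} = 169$)
$\frac{h}{y} = \frac{681625}{169}$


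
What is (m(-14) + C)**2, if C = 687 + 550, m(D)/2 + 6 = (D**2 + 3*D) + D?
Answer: 2265025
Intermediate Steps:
m(D) = -12 + 2*D**2 + 8*D (m(D) = -12 + 2*((D**2 + 3*D) + D) = -12 + 2*(D**2 + 4*D) = -12 + (2*D**2 + 8*D) = -12 + 2*D**2 + 8*D)
C = 1237
(m(-14) + C)**2 = ((-12 + 2*(-14)**2 + 8*(-14)) + 1237)**2 = ((-12 + 2*196 - 112) + 1237)**2 = ((-12 + 392 - 112) + 1237)**2 = (268 + 1237)**2 = 1505**2 = 2265025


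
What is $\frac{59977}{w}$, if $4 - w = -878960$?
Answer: $\frac{59977}{878964} \approx 0.068236$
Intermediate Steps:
$w = 878964$ ($w = 4 - -878960 = 4 + 878960 = 878964$)
$\frac{59977}{w} = \frac{59977}{878964}$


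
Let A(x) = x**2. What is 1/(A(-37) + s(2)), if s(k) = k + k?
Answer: 1/1373 ≈ 0.00072833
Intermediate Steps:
s(k) = 2*k
1/(A(-37) + s(2)) = 1/((-37)**2 + 2*2) = 1/(1369 + 4) = 1/1373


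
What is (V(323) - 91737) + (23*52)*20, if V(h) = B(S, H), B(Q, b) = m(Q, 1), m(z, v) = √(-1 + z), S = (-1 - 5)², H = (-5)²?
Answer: -67817 + √35 ≈ -67811.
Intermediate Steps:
H = 25
S = 36 (S = (-6)² = 36)
B(Q, b) = √(-1 + Q)
V(h) = √35 (V(h) = √(-1 + 36) = √35)
(V(323) - 91737) + (23*52)*20 = (√35 - 91737) + (23*52)*20 = (-91737 + √35) + 1196*20 = (-91737 + √35) + 23920 = -67817 + √35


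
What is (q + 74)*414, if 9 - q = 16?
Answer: 27738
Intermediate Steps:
q = -7 (q = 9 - 1*16 = 9 - 16 = -7)
(q + 74)*414 = (-7 + 74)*414 = 67*414 = 27738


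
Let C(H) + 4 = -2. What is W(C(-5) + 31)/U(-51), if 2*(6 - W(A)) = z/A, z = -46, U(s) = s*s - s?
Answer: 173/66300 ≈ 0.0026093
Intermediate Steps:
C(H) = -6 (C(H) = -4 - 2 = -6)
U(s) = s² - s
W(A) = 6 + 23/A (W(A) = 6 - (-23)/A = 6 + 23/A)
W(C(-5) + 31)/U(-51) = (6 + 23/(-6 + 31))/((-51*(-1 - 51))) = (6 + 23/25)/((-51*(-52))) = (6 + 23*(1/25))/2652 = (6 + 23/25)*(1/2652) = (173/25)*(1/2652) = 173/66300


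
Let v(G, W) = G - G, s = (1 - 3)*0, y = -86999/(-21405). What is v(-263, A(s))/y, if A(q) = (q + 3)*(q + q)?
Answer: 0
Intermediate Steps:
y = 86999/21405 (y = -86999*(-1/21405) = 86999/21405 ≈ 4.0644)
s = 0 (s = -2*0 = 0)
A(q) = 2*q*(3 + q) (A(q) = (3 + q)*(2*q) = 2*q*(3 + q))
v(G, W) = 0
v(-263, A(s))/y = 0/(86999/21405) = 0*(21405/86999) = 0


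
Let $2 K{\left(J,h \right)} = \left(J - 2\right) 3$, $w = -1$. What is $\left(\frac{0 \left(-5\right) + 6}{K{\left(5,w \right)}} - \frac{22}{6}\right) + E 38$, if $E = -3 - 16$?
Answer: $- \frac{2173}{3} \approx -724.33$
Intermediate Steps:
$K{\left(J,h \right)} = -3 + \frac{3 J}{2}$ ($K{\left(J,h \right)} = \frac{\left(J - 2\right) 3}{2} = \frac{\left(-2 + J\right) 3}{2} = \frac{-6 + 3 J}{2} = -3 + \frac{3 J}{2}$)
$E = -19$
$\left(\frac{0 \left(-5\right) + 6}{K{\left(5,w \right)}} - \frac{22}{6}\right) + E 38 = \left(\frac{0 \left(-5\right) + 6}{-3 + \frac{3}{2} \cdot 5} - \frac{22}{6}\right) - 722 = \left(\frac{0 + 6}{-3 + \frac{15}{2}} - \frac{11}{3}\right) - 722 = \left(\frac{6}{\frac{9}{2}} - \frac{11}{3}\right) - 722 = \left(6 \cdot \frac{2}{9} - \frac{11}{3}\right) - 722 = \left(\frac{4}{3} - \frac{11}{3}\right) - 722 = - \frac{7}{3} - 722 = - \frac{2173}{3}$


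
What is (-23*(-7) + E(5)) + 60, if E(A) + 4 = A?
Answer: 222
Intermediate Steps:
E(A) = -4 + A
(-23*(-7) + E(5)) + 60 = (-23*(-7) + (-4 + 5)) + 60 = (161 + 1) + 60 = 162 + 60 = 222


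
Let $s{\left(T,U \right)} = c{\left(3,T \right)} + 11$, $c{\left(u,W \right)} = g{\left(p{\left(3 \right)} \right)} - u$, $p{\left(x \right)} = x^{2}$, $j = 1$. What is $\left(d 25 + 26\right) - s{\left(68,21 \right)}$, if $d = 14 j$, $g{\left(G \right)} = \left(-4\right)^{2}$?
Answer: $352$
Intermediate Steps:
$g{\left(G \right)} = 16$
$d = 14$ ($d = 14 \cdot 1 = 14$)
$c{\left(u,W \right)} = 16 - u$
$s{\left(T,U \right)} = 24$ ($s{\left(T,U \right)} = \left(16 - 3\right) + 11 = 13 + 11 = 24$)
$\left(d 25 + 26\right) - s{\left(68,21 \right)} = \left(14 \cdot 25 + 26\right) - 24 = \left(350 + 26\right) - 24 = 376 - 24 = 352$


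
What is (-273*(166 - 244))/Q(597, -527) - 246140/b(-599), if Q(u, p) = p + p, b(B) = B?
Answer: 123338227/315673 ≈ 390.72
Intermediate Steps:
Q(u, p) = 2*p
(-273*(166 - 244))/Q(597, -527) - 246140/b(-599) = (-273*(166 - 244))/((2*(-527))) - 246140/(-599) = -273*(-78)/(-1054) - 246140*(-1/599) = 21294*(-1/1054) + 246140/599 = -10647/527 + 246140/599 = 123338227/315673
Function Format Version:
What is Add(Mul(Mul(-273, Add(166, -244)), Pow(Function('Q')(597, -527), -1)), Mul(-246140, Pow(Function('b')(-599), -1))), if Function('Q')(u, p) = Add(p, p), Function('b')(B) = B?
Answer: Rational(123338227, 315673) ≈ 390.72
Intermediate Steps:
Function('Q')(u, p) = Mul(2, p)
Add(Mul(Mul(-273, Add(166, -244)), Pow(Function('Q')(597, -527), -1)), Mul(-246140, Pow(Function('b')(-599), -1))) = Add(Mul(Mul(-273, Add(166, -244)), Pow(Mul(2, -527), -1)), Mul(-246140, Pow(-599, -1))) = Add(Mul(Mul(-273, -78), Pow(-1054, -1)), Mul(-246140, Rational(-1, 599))) = Add(Mul(21294, Rational(-1, 1054)), Rational(246140, 599)) = Add(Rational(-10647, 527), Rational(246140, 599)) = Rational(123338227, 315673)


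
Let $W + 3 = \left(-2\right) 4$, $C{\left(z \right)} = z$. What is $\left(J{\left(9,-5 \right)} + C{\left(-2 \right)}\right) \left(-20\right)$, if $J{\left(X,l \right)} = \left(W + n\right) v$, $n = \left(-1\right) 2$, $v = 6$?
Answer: $1600$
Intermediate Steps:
$W = -11$ ($W = -3 - 8 = -11$)
$n = -2$
$J{\left(X,l \right)} = -78$ ($J{\left(X,l \right)} = \left(-11 - 2\right) 6 = \left(-13\right) 6 = -78$)
$\left(J{\left(9,-5 \right)} + C{\left(-2 \right)}\right) \left(-20\right) = \left(-78 - 2\right) \left(-20\right) = \left(-80\right) \left(-20\right) = 1600$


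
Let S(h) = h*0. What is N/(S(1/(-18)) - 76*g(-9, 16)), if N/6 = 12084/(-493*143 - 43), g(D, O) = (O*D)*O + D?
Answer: -53/9064647 ≈ -5.8469e-6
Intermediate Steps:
S(h) = 0
g(D, O) = D + D*O² (g(D, O) = (D*O)*O + D = D*O² + D = D + D*O²)
N = -4028/3919 (N = 6*(12084/(-493*143 - 43)) = 6*(12084/(-70499 - 43)) = 6*(12084/(-70542)) = 6*(12084*(-1/70542)) = 6*(-2014/11757) = -4028/3919 ≈ -1.0278)
N/(S(1/(-18)) - 76*g(-9, 16)) = -4028/(3919*(0 - (-684)*(1 + 16²))) = -4028/(3919*(0 - (-684)*(1 + 256))) = -4028/(3919*(0 - (-684)*257)) = -4028/(3919*(0 - 76*(-2313))) = -4028/(3919*(0 + 175788)) = -4028/3919/175788 = -4028/3919*1/175788 = -53/9064647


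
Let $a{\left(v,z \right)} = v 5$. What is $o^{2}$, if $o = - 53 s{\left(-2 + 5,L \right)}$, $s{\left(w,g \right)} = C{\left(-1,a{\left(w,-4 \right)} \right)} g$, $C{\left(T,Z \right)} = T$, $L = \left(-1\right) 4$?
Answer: $44944$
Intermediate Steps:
$L = -4$
$a{\left(v,z \right)} = 5 v$
$s{\left(w,g \right)} = - g$
$o = -212$ ($o = - 53 \left(\left(-1\right) \left(-4\right)\right) = \left(-53\right) 4 = -212$)
$o^{2} = \left(-212\right)^{2} = 44944$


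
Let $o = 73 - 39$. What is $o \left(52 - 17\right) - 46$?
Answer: $1144$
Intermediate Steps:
$o = 34$ ($o = 73 - 39 = 34$)
$o \left(52 - 17\right) - 46 = 34 \left(52 - 17\right) - 46 = 34 \cdot 35 - 46 = 1190 - 46 = 1144$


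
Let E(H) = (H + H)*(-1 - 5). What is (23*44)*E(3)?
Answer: -36432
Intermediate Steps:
E(H) = -12*H (E(H) = (2*H)*(-6) = -12*H)
(23*44)*E(3) = (23*44)*(-12*3) = 1012*(-36) = -36432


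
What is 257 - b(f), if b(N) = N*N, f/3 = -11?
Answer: -832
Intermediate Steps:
f = -33 (f = 3*(-11) = -33)
b(N) = N**2
257 - b(f) = 257 - 1*(-33)**2 = 257 - 1*1089 = 257 - 1089 = -832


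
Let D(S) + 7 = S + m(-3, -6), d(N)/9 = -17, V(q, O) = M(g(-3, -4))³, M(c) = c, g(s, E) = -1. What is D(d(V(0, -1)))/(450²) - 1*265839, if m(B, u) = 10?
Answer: -358882651/1350 ≈ -2.6584e+5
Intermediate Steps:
V(q, O) = -1 (V(q, O) = (-1)³ = -1)
d(N) = -153 (d(N) = 9*(-17) = -153)
D(S) = 3 + S (D(S) = -7 + (S + 10) = -7 + (10 + S) = 3 + S)
D(d(V(0, -1)))/(450²) - 1*265839 = (3 - 153)/(450²) - 1*265839 = -150/202500 - 265839 = -150*1/202500 - 265839 = -1/1350 - 265839 = -358882651/1350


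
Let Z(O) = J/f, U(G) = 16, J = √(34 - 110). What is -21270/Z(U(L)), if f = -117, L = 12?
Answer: -1244295*I*√19/19 ≈ -2.8546e+5*I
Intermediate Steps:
J = 2*I*√19 (J = √(-76) = 2*I*√19 ≈ 8.7178*I)
Z(O) = -2*I*√19/117 (Z(O) = (2*I*√19)/(-117) = (2*I*√19)*(-1/117) = -2*I*√19/117)
-21270/Z(U(L)) = -21270*117*I*√19/38 = -1244295*I*√19/19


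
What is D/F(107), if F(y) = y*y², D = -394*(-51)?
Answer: 20094/1225043 ≈ 0.016403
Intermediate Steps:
D = 20094
F(y) = y³
D/F(107) = 20094/(107³) = 20094/1225043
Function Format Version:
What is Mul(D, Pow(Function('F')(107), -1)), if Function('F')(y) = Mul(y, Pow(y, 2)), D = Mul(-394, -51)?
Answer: Rational(20094, 1225043) ≈ 0.016403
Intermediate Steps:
D = 20094
Function('F')(y) = Pow(y, 3)
Mul(D, Pow(Function('F')(107), -1)) = Mul(20094, Pow(Pow(107, 3), -1)) = Mul(20094, Pow(1225043, -1)) = Mul(20094, Rational(1, 1225043)) = Rational(20094, 1225043)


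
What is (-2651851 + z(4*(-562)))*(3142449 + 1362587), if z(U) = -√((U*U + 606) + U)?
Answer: -11946684221636 - 13515108*√561318 ≈ -1.1957e+13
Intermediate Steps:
z(U) = -√(606 + U + U²) (z(U) = -√((U² + 606) + U) = -√((606 + U²) + U) = -√(606 + U + U²))
(-2651851 + z(4*(-562)))*(3142449 + 1362587) = (-2651851 - √(606 + 4*(-562) + (4*(-562))²))*(3142449 + 1362587) = (-2651851 - √(606 - 2248 + (-2248)²))*4505036 = (-2651851 - √(606 - 2248 + 5053504))*4505036 = (-2651851 - √5051862)*4505036 = (-2651851 - 3*√561318)*4505036 = -11946684221636 - 13515108*√561318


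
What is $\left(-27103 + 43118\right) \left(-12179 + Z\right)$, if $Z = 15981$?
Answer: $60889030$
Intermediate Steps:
$\left(-27103 + 43118\right) \left(-12179 + Z\right) = \left(-27103 + 43118\right) \left(-12179 + 15981\right) = 16015 \cdot 3802 = 60889030$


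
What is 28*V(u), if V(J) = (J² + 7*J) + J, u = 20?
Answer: 15680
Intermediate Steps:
V(J) = J² + 8*J
28*V(u) = 28*(20*(8 + 20)) = 28*(20*28) = 28*560 = 15680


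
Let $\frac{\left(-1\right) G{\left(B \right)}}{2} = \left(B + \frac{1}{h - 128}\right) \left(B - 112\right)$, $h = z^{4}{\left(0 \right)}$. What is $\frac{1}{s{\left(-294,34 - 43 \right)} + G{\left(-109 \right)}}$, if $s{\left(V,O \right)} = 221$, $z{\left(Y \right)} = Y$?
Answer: $- \frac{64}{3069469} \approx -2.0851 \cdot 10^{-5}$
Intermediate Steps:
$h = 0$ ($h = 0^{4} = 0$)
$G{\left(B \right)} = - 2 \left(-112 + B\right) \left(- \frac{1}{128} + B\right)$ ($G{\left(B \right)} = - 2 \left(B + \frac{1}{0 - 128}\right) \left(B - 112\right) = - 2 \left(B + \frac{1}{-128}\right) \left(-112 + B\right) = - 2 \left(B - \frac{1}{128}\right) \left(-112 + B\right) = - 2 \left(- \frac{1}{128} + B\right) \left(-112 + B\right) = - 2 \left(-112 + B\right) \left(- \frac{1}{128} + B\right)$)
$\frac{1}{s{\left(-294,34 - 43 \right)} + G{\left(-109 \right)}} = \frac{1}{221 - \left(\frac{1562845}{64} + 23762\right)} = \frac{1}{221 - \frac{3083613}{64}} = \frac{1}{- \frac{3069469}{64}} = - \frac{64}{3069469}$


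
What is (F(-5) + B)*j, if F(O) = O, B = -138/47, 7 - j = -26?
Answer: -12309/47 ≈ -261.89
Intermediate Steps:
j = 33 (j = 7 - 1*(-26) = 7 + 26 = 33)
B = -138/47 (B = -138*1/47 = -138/47 ≈ -2.9362)
(F(-5) + B)*j = (-5 - 138/47)*33 = -373/47*33 = -12309/47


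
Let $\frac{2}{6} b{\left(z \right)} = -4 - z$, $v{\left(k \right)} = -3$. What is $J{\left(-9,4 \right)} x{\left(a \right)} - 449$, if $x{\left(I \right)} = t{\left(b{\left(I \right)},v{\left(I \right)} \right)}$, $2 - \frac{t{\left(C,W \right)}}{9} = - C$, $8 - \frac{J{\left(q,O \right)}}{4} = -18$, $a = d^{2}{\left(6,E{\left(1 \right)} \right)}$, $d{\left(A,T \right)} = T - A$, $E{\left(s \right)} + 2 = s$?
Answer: $-147401$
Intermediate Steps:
$E{\left(s \right)} = -2 + s$
$a = 49$ ($a = \left(\left(-2 + 1\right) - 6\right)^{2} = \left(-1 - 6\right)^{2} = \left(-7\right)^{2} = 49$)
$J{\left(q,O \right)} = 104$ ($J{\left(q,O \right)} = 32 - -72 = 32 + 72 = 104$)
$b{\left(z \right)} = -12 - 3 z$ ($b{\left(z \right)} = 3 \left(-4 - z\right) = -12 - 3 z$)
$t{\left(C,W \right)} = 18 + 9 C$ ($t{\left(C,W \right)} = 18 - 9 \left(- C\right) = 18 + 9 C$)
$x{\left(I \right)} = -90 - 27 I$ ($x{\left(I \right)} = 18 + 9 \left(-12 - 3 I\right) = 18 - \left(108 + 27 I\right) = -90 - 27 I$)
$J{\left(-9,4 \right)} x{\left(a \right)} - 449 = 104 \left(-90 - 1323\right) - 449 = 104 \left(-1413\right) - 449 = -146952 - 449 = -147401$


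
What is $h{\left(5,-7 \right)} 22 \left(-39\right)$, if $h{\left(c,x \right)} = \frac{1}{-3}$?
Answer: $286$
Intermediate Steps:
$h{\left(c,x \right)} = - \frac{1}{3}$
$h{\left(5,-7 \right)} 22 \left(-39\right) = \left(- \frac{1}{3}\right) 22 \left(-39\right) = \left(- \frac{22}{3}\right) \left(-39\right) = 286$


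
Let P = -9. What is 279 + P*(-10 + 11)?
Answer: 270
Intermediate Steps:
279 + P*(-10 + 11) = 279 - 9*(-10 + 11) = 279 - 9*1 = 279 - 9 = 270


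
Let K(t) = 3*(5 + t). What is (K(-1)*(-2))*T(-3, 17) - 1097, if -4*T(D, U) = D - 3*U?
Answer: -1421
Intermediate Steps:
K(t) = 15 + 3*t
T(D, U) = -D/4 + 3*U/4 (T(D, U) = -(D - 3*U)/4 = -D/4 + 3*U/4)
(K(-1)*(-2))*T(-3, 17) - 1097 = ((15 + 3*(-1))*(-2))*(-¼*(-3) + (¾)*17) - 1097 = ((15 - 3)*(-2))*(¾ + 51/4) - 1097 = (12*(-2))*(27/2) - 1097 = -24*27/2 - 1097 = -324 - 1097 = -1421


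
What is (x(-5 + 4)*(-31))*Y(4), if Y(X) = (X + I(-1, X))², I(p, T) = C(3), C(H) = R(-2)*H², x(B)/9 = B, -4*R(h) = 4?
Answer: 6975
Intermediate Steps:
R(h) = -1 (R(h) = -¼*4 = -1)
x(B) = 9*B
C(H) = -H²
I(p, T) = -9 (I(p, T) = -1*3² = -1*9 = -9)
Y(X) = (-9 + X)² (Y(X) = (X - 9)² = (-9 + X)²)
(x(-5 + 4)*(-31))*Y(4) = ((9*(-5 + 4))*(-31))*(-9 + 4)² = ((9*(-1))*(-31))*(-5)² = -9*(-31)*25 = 279*25 = 6975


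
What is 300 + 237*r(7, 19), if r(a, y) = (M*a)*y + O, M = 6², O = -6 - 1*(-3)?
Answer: 1134345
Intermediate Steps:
O = -3 (O = -6 + 3 = -3)
M = 36
r(a, y) = -3 + 36*a*y (r(a, y) = (36*a)*y - 3 = 36*a*y - 3 = -3 + 36*a*y)
300 + 237*r(7, 19) = 300 + 237*(-3 + 36*7*19) = 300 + 237*(-3 + 4788) = 300 + 237*4785 = 300 + 1134045 = 1134345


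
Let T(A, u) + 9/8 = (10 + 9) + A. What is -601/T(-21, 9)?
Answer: 4808/25 ≈ 192.32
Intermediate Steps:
T(A, u) = 143/8 + A (T(A, u) = -9/8 + ((10 + 9) + A) = -9/8 + (19 + A) = 143/8 + A)
-601/T(-21, 9) = -601/(143/8 - 21) = -601/(-25/8) = -601*(-8/25) = 4808/25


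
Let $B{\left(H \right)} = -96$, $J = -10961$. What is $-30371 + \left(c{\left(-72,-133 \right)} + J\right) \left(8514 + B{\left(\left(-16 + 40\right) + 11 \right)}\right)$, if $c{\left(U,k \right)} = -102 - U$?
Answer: $-92552609$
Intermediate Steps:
$-30371 + \left(c{\left(-72,-133 \right)} + J\right) \left(8514 + B{\left(\left(-16 + 40\right) + 11 \right)}\right) = -30371 + \left(\left(-102 - -72\right) - 10961\right) \left(8514 - 96\right) = -30371 + \left(\left(-102 + 72\right) - 10961\right) 8418 = -30371 + \left(-30 - 10961\right) 8418 = -30371 - 92522238 = -92552609$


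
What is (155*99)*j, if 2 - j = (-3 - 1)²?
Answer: -214830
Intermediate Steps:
j = -14 (j = 2 - (-3 - 1)² = 2 - 1*(-4)² = 2 - 1*16 = 2 - 16 = -14)
(155*99)*j = (155*99)*(-14) = 15345*(-14) = -214830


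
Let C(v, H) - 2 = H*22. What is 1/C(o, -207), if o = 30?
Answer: -1/4552 ≈ -0.00021968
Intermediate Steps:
C(v, H) = 2 + 22*H (C(v, H) = 2 + H*22 = 2 + 22*H)
1/C(o, -207) = 1/(2 + 22*(-207)) = 1/(2 - 4554) = 1/(-4552) = -1/4552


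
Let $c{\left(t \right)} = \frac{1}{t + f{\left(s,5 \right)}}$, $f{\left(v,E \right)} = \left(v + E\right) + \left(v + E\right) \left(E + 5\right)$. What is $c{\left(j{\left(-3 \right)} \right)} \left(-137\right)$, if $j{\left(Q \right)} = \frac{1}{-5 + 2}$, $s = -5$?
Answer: $411$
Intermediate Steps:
$j{\left(Q \right)} = - \frac{1}{3}$ ($j{\left(Q \right)} = \frac{1}{-3} = - \frac{1}{3}$)
$f{\left(v,E \right)} = E + v + \left(5 + E\right) \left(E + v\right)$ ($f{\left(v,E \right)} = \left(E + v\right) + \left(E + v\right) \left(5 + E\right) = \left(E + v\right) + \left(5 + E\right) \left(E + v\right) = E + v + \left(5 + E\right) \left(E + v\right)$)
$c{\left(t \right)} = \frac{1}{t}$ ($c{\left(t \right)} = \frac{1}{t + \left(5^{2} + 6 \cdot 5 + 6 \left(-5\right) + 5 \left(-5\right)\right)} = \frac{1}{t + \left(25 + 30 - 30 - 25\right)} = \frac{1}{t + 0} = \frac{1}{t}$)
$c{\left(j{\left(-3 \right)} \right)} \left(-137\right) = \frac{1}{- \frac{1}{3}} \left(-137\right) = \left(-3\right) \left(-137\right) = 411$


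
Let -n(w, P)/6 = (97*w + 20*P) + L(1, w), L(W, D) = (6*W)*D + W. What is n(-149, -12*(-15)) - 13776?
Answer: 56700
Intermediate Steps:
L(W, D) = W + 6*D*W (L(W, D) = 6*D*W + W = W + 6*D*W)
n(w, P) = -6 - 618*w - 120*P (n(w, P) = -6*((97*w + 20*P) + 1*(1 + 6*w)) = -6*((20*P + 97*w) + (1 + 6*w)) = -6*(1 + 20*P + 103*w) = -6 - 618*w - 120*P)
n(-149, -12*(-15)) - 13776 = (-6 - 618*(-149) - (-1440)*(-15)) - 13776 = (-6 + 92082 - 120*180) - 13776 = (-6 + 92082 - 21600) - 13776 = 70476 - 13776 = 56700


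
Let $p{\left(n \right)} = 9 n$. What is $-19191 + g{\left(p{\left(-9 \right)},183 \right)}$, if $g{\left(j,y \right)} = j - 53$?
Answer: $-19325$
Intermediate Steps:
$g{\left(j,y \right)} = -53 + j$ ($g{\left(j,y \right)} = j - 53 = -53 + j$)
$-19191 + g{\left(p{\left(-9 \right)},183 \right)} = -19191 + \left(-53 + 9 \left(-9\right)\right) = -19191 - 134 = -19325$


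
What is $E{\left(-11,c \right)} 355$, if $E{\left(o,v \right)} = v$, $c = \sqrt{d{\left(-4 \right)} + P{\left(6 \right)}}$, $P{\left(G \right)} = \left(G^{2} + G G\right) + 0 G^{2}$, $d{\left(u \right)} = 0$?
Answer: $2130 \sqrt{2} \approx 3012.3$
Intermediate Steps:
$P{\left(G \right)} = 2 G^{2}$ ($P{\left(G \right)} = \left(G^{2} + G^{2}\right) + 0 = 2 G^{2} + 0 = 2 G^{2}$)
$c = 6 \sqrt{2}$ ($c = \sqrt{0 + 2 \cdot 6^{2}} = \sqrt{0 + 2 \cdot 36} = \sqrt{0 + 72} = \sqrt{72} = 6 \sqrt{2} \approx 8.4853$)
$E{\left(-11,c \right)} 355 = 6 \sqrt{2} \cdot 355 = 2130 \sqrt{2}$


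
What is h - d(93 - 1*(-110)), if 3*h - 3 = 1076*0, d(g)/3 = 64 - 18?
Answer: -137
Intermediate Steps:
d(g) = 138 (d(g) = 3*(64 - 18) = 3*46 = 138)
h = 1 (h = 1 + (1076*0)/3 = 1 + (⅓)*0 = 1 + 0 = 1)
h - d(93 - 1*(-110)) = 1 - 1*138 = 1 - 138 = -137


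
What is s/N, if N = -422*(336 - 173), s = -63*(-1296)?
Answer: -40824/34393 ≈ -1.1870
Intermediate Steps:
s = 81648
N = -68786 (N = -422*163 = -68786)
s/N = 81648/(-68786) = 81648*(-1/68786) = -40824/34393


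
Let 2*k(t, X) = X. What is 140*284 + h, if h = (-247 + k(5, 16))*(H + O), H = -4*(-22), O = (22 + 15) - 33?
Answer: 17772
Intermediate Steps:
O = 4 (O = 37 - 33 = 4)
H = 88
k(t, X) = X/2
h = -21988 (h = (-247 + (½)*16)*(88 + 4) = (-247 + 8)*92 = -239*92 = -21988)
140*284 + h = 140*284 - 21988 = 39760 - 21988 = 17772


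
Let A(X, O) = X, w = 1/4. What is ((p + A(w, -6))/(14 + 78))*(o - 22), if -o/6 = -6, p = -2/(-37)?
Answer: 315/6808 ≈ 0.046269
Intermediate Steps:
w = ¼ ≈ 0.25000
p = 2/37 (p = -2*(-1/37) = 2/37 ≈ 0.054054)
o = 36 (o = -6*(-6) = 36)
((p + A(w, -6))/(14 + 78))*(o - 22) = ((2/37 + ¼)/(14 + 78))*(36 - 22) = ((45/148)/92)*14 = ((45/148)*(1/92))*14 = (45/13616)*14 = 315/6808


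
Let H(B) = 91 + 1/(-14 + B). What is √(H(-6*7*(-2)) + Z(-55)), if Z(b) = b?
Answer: √176470/70 ≈ 6.0012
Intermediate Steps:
√(H(-6*7*(-2)) + Z(-55)) = √((-1273 + 91*(-6*7*(-2)))/(-14 - 6*7*(-2)) - 55) = √((-1273 + 91*(-42*(-2)))/(-14 - 42*(-2)) - 55) = √((-1273 + 91*84)/(-14 + 84) - 55) = √((-1273 + 7644)/70 - 55) = √((1/70)*6371 - 55) = √(6371/70 - 55) = √(2521/70) = √176470/70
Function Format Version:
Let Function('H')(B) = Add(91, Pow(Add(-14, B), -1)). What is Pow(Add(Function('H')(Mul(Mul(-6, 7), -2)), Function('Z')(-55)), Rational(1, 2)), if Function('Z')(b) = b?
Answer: Mul(Rational(1, 70), Pow(176470, Rational(1, 2))) ≈ 6.0012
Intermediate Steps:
Pow(Add(Function('H')(Mul(Mul(-6, 7), -2)), Function('Z')(-55)), Rational(1, 2)) = Pow(Add(Mul(Pow(Add(-14, Mul(Mul(-6, 7), -2)), -1), Add(-1273, Mul(91, Mul(Mul(-6, 7), -2)))), -55), Rational(1, 2)) = Pow(Add(Mul(Pow(Add(-14, Mul(-42, -2)), -1), Add(-1273, Mul(91, Mul(-42, -2)))), -55), Rational(1, 2)) = Pow(Add(Mul(Pow(Add(-14, 84), -1), Add(-1273, Mul(91, 84))), -55), Rational(1, 2)) = Pow(Add(Mul(Pow(70, -1), Add(-1273, 7644)), -55), Rational(1, 2)) = Pow(Add(Mul(Rational(1, 70), 6371), -55), Rational(1, 2)) = Pow(Add(Rational(6371, 70), -55), Rational(1, 2)) = Pow(Rational(2521, 70), Rational(1, 2)) = Mul(Rational(1, 70), Pow(176470, Rational(1, 2)))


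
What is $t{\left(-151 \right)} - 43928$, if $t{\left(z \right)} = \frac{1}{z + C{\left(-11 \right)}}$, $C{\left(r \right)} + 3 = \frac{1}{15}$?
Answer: $- \frac{101429767}{2309} \approx -43928.0$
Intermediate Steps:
$C{\left(r \right)} = - \frac{44}{15}$ ($C{\left(r \right)} = -3 + \frac{1}{15} = - \frac{44}{15}$)
$t{\left(z \right)} = \frac{1}{- \frac{44}{15} + z}$ ($t{\left(z \right)} = \frac{1}{z - \frac{44}{15}} = \frac{1}{- \frac{44}{15} + z}$)
$t{\left(-151 \right)} - 43928 = \frac{15}{-44 + 15 \left(-151\right)} - 43928 = \frac{15}{-44 - 2265} - 43928 = \frac{15}{-2309} - 43928 = 15 \left(- \frac{1}{2309}\right) - 43928 = - \frac{15}{2309} - 43928 = - \frac{101429767}{2309}$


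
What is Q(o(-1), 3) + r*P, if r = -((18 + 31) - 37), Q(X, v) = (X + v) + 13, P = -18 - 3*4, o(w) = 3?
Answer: 379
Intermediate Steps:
P = -30 (P = -18 - 12 = -30)
Q(X, v) = 13 + X + v
r = -12 (r = -(49 - 37) = -1*12 = -12)
Q(o(-1), 3) + r*P = (13 + 3 + 3) - 12*(-30) = 19 + 360 = 379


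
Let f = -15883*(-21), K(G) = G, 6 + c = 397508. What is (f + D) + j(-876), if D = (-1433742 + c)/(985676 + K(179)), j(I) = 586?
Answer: 65880341811/197171 ≈ 3.3413e+5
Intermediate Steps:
c = 397502 (c = -6 + 397508 = 397502)
f = 333543
D = -207248/197171 (D = (-1433742 + 397502)/(985676 + 179) = -1036240/985855 = -1036240*1/985855 = -207248/197171 ≈ -1.0511)
(f + D) + j(-876) = (333543 - 207248/197171) + 586 = 65764799605/197171 + 586 = 65880341811/197171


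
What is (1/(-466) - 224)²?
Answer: 10896228225/217156 ≈ 50177.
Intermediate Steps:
(1/(-466) - 224)² = (-1/466 - 224)² = (-104385/466)² = 10896228225/217156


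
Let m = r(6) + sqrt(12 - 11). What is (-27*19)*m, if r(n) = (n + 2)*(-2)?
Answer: 7695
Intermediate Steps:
r(n) = -4 - 2*n (r(n) = (2 + n)*(-2) = -4 - 2*n)
m = -15 (m = (-4 - 2*6) + sqrt(12 - 11) = (-4 - 12) + sqrt(1) = -16 + 1 = -15)
(-27*19)*m = -27*19*(-15) = -513*(-15) = 7695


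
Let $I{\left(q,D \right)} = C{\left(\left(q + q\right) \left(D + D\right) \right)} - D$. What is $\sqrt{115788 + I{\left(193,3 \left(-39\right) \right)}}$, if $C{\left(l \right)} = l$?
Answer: $\sqrt{25581} \approx 159.94$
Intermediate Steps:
$I{\left(q,D \right)} = - D + 4 D q$ ($I{\left(q,D \right)} = \left(q + q\right) \left(D + D\right) - D = 2 q 2 D - D = 4 D q - D = - D + 4 D q$)
$\sqrt{115788 + I{\left(193,3 \left(-39\right) \right)}} = \sqrt{115788 + 3 \left(-39\right) \left(-1 + 4 \cdot 193\right)} = \sqrt{115788 - 117 \left(-1 + 772\right)} = \sqrt{115788 - 90207} = \sqrt{25581}$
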